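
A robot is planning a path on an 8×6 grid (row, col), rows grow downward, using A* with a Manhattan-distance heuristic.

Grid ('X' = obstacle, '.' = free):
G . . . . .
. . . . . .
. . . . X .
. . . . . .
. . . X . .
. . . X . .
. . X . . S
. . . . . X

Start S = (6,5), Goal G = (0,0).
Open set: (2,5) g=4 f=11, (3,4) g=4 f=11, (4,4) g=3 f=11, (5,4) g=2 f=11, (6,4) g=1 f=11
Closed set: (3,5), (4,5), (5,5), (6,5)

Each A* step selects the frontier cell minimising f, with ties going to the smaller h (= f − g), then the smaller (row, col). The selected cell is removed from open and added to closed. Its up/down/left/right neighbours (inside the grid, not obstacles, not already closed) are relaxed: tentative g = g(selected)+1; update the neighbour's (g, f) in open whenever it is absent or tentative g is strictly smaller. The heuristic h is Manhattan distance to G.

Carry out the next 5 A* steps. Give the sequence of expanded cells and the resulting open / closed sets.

order=[(2,5) → (1,5) → (0,5) → (0,4) → (0,3)]; open=[(0,2) g=9 f=11, (1,3) g=9 f=13, (1,4) g=6 f=11, (3,4) g=4 f=11, (4,4) g=3 f=11, (5,4) g=2 f=11, (6,4) g=1 f=11]; closed=[(0,3), (0,4), (0,5), (1,5), (2,5), (3,5), (4,5), (5,5), (6,5)]

step 1: expand (2,5) (f=11, h=7) → closed; open now [(1,5) g=5 f=11, (3,4) g=4 f=11, (4,4) g=3 f=11, (5,4) g=2 f=11, (6,4) g=1 f=11]
step 2: expand (1,5) (f=11, h=6) → closed; open now [(0,5) g=6 f=11, (1,4) g=6 f=11, (3,4) g=4 f=11, (4,4) g=3 f=11, (5,4) g=2 f=11, (6,4) g=1 f=11]
step 3: expand (0,5) (f=11, h=5) → closed; open now [(0,4) g=7 f=11, (1,4) g=6 f=11, (3,4) g=4 f=11, (4,4) g=3 f=11, (5,4) g=2 f=11, (6,4) g=1 f=11]
step 4: expand (0,4) (f=11, h=4) → closed; open now [(0,3) g=8 f=11, (1,4) g=6 f=11, (3,4) g=4 f=11, (4,4) g=3 f=11, (5,4) g=2 f=11, (6,4) g=1 f=11]
step 5: expand (0,3) (f=11, h=3) → closed; open now [(0,2) g=9 f=11, (1,3) g=9 f=13, (1,4) g=6 f=11, (3,4) g=4 f=11, (4,4) g=3 f=11, (5,4) g=2 f=11, (6,4) g=1 f=11]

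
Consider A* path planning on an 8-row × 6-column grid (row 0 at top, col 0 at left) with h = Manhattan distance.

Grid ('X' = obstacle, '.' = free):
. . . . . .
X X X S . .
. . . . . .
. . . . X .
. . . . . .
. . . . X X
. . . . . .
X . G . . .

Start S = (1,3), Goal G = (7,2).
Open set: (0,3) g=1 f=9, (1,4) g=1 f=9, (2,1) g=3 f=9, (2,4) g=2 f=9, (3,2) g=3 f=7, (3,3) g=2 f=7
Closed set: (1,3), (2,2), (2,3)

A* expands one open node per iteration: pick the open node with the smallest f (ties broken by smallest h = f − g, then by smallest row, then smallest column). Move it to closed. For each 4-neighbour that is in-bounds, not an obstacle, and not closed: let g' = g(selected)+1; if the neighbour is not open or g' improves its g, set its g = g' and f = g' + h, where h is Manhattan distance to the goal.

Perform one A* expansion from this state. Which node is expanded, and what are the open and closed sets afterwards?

expanded=(3,2); open=[(0,3) g=1 f=9, (1,4) g=1 f=9, (2,1) g=3 f=9, (2,4) g=2 f=9, (3,1) g=4 f=9, (3,3) g=2 f=7, (4,2) g=4 f=7]; closed=[(1,3), (2,2), (2,3), (3,2)]

step 1: expand (3,2) (f=7, h=4) → closed; open now [(0,3) g=1 f=9, (1,4) g=1 f=9, (2,1) g=3 f=9, (2,4) g=2 f=9, (3,1) g=4 f=9, (3,3) g=2 f=7, (4,2) g=4 f=7]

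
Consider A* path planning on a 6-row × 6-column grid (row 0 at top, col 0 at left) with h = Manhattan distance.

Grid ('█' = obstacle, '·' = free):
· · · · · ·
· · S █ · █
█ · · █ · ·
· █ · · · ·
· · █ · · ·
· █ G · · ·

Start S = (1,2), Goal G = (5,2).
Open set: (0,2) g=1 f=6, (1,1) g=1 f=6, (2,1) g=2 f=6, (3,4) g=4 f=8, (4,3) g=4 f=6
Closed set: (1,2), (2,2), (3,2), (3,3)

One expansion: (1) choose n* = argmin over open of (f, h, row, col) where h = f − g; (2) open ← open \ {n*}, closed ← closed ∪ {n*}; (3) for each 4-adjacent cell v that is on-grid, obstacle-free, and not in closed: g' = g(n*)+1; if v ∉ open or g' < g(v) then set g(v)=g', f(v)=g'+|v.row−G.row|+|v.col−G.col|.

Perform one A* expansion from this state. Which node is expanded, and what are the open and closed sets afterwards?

step 1: expand (4,3) (f=6, h=2) → closed; open now [(0,2) g=1 f=6, (1,1) g=1 f=6, (2,1) g=2 f=6, (3,4) g=4 f=8, (4,4) g=5 f=8, (5,3) g=5 f=6]

expanded=(4,3); open=[(0,2) g=1 f=6, (1,1) g=1 f=6, (2,1) g=2 f=6, (3,4) g=4 f=8, (4,4) g=5 f=8, (5,3) g=5 f=6]; closed=[(1,2), (2,2), (3,2), (3,3), (4,3)]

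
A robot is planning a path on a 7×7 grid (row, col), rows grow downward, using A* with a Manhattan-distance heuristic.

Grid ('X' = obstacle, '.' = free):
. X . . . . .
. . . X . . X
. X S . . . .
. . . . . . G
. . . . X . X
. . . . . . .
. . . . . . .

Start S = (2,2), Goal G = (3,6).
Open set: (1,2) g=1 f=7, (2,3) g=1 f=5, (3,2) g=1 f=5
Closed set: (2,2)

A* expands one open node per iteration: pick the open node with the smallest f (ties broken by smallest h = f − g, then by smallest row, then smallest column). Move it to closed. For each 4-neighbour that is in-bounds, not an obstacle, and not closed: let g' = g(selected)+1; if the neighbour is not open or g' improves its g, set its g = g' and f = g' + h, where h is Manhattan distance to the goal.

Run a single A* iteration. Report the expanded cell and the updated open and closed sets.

expanded=(2,3); open=[(1,2) g=1 f=7, (2,4) g=2 f=5, (3,2) g=1 f=5, (3,3) g=2 f=5]; closed=[(2,2), (2,3)]

step 1: expand (2,3) (f=5, h=4) → closed; open now [(1,2) g=1 f=7, (2,4) g=2 f=5, (3,2) g=1 f=5, (3,3) g=2 f=5]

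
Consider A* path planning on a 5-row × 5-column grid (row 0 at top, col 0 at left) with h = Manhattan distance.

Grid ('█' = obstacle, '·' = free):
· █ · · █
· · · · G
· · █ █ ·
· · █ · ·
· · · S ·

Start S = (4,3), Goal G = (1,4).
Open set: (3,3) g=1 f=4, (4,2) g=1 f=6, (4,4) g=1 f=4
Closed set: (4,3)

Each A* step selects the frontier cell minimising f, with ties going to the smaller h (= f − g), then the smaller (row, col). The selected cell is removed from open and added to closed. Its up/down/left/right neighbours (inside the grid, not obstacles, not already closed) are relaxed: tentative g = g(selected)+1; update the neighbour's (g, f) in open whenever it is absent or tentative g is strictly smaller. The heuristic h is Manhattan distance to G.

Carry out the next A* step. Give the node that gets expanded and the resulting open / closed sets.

step 1: expand (3,3) (f=4, h=3) → closed; open now [(3,4) g=2 f=4, (4,2) g=1 f=6, (4,4) g=1 f=4]

expanded=(3,3); open=[(3,4) g=2 f=4, (4,2) g=1 f=6, (4,4) g=1 f=4]; closed=[(3,3), (4,3)]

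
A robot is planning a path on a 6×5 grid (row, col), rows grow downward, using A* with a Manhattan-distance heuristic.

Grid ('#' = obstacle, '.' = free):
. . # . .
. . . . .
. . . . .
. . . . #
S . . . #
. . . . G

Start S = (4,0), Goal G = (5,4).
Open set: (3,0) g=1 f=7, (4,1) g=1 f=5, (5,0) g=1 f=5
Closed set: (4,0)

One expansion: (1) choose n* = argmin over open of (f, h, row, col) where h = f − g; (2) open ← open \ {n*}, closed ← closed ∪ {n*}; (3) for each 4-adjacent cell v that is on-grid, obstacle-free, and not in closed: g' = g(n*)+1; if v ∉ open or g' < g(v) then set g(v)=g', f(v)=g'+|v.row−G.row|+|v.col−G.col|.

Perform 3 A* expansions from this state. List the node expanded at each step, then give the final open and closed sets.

step 1: expand (4,1) (f=5, h=4) → closed; open now [(3,0) g=1 f=7, (3,1) g=2 f=7, (4,2) g=2 f=5, (5,0) g=1 f=5, (5,1) g=2 f=5]
step 2: expand (4,2) (f=5, h=3) → closed; open now [(3,0) g=1 f=7, (3,1) g=2 f=7, (3,2) g=3 f=7, (4,3) g=3 f=5, (5,0) g=1 f=5, (5,1) g=2 f=5, (5,2) g=3 f=5]
step 3: expand (4,3) (f=5, h=2) → closed; open now [(3,0) g=1 f=7, (3,1) g=2 f=7, (3,2) g=3 f=7, (3,3) g=4 f=7, (5,0) g=1 f=5, (5,1) g=2 f=5, (5,2) g=3 f=5, (5,3) g=4 f=5]

order=[(4,1) → (4,2) → (4,3)]; open=[(3,0) g=1 f=7, (3,1) g=2 f=7, (3,2) g=3 f=7, (3,3) g=4 f=7, (5,0) g=1 f=5, (5,1) g=2 f=5, (5,2) g=3 f=5, (5,3) g=4 f=5]; closed=[(4,0), (4,1), (4,2), (4,3)]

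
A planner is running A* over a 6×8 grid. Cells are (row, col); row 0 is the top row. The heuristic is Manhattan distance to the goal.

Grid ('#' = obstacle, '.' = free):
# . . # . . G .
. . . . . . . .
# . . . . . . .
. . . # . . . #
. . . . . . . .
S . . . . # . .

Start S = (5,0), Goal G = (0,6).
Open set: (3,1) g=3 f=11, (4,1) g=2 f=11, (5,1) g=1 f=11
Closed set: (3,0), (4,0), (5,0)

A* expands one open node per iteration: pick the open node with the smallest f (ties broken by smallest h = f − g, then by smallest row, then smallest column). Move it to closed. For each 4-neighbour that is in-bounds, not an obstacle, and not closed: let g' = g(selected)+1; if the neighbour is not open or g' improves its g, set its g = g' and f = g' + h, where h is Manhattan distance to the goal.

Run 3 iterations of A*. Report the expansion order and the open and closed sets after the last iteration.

order=[(3,1) → (2,1) → (1,1)]; open=[(0,1) g=6 f=11, (1,0) g=6 f=13, (1,2) g=6 f=11, (2,2) g=5 f=11, (3,2) g=4 f=11, (4,1) g=2 f=11, (5,1) g=1 f=11]; closed=[(1,1), (2,1), (3,0), (3,1), (4,0), (5,0)]

step 1: expand (3,1) (f=11, h=8) → closed; open now [(2,1) g=4 f=11, (3,2) g=4 f=11, (4,1) g=2 f=11, (5,1) g=1 f=11]
step 2: expand (2,1) (f=11, h=7) → closed; open now [(1,1) g=5 f=11, (2,2) g=5 f=11, (3,2) g=4 f=11, (4,1) g=2 f=11, (5,1) g=1 f=11]
step 3: expand (1,1) (f=11, h=6) → closed; open now [(0,1) g=6 f=11, (1,0) g=6 f=13, (1,2) g=6 f=11, (2,2) g=5 f=11, (3,2) g=4 f=11, (4,1) g=2 f=11, (5,1) g=1 f=11]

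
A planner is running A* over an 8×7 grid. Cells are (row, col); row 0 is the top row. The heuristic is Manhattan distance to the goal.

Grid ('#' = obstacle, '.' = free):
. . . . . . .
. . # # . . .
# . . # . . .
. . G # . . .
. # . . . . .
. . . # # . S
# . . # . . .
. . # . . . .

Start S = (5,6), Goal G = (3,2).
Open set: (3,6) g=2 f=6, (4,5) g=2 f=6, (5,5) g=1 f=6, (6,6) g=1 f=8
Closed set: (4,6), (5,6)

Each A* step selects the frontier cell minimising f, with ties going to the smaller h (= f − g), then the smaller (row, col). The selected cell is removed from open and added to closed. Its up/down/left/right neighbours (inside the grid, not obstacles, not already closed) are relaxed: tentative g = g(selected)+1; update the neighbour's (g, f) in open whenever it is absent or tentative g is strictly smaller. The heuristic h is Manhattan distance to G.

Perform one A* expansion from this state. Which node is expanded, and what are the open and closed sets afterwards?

step 1: expand (3,6) (f=6, h=4) → closed; open now [(2,6) g=3 f=8, (3,5) g=3 f=6, (4,5) g=2 f=6, (5,5) g=1 f=6, (6,6) g=1 f=8]

expanded=(3,6); open=[(2,6) g=3 f=8, (3,5) g=3 f=6, (4,5) g=2 f=6, (5,5) g=1 f=6, (6,6) g=1 f=8]; closed=[(3,6), (4,6), (5,6)]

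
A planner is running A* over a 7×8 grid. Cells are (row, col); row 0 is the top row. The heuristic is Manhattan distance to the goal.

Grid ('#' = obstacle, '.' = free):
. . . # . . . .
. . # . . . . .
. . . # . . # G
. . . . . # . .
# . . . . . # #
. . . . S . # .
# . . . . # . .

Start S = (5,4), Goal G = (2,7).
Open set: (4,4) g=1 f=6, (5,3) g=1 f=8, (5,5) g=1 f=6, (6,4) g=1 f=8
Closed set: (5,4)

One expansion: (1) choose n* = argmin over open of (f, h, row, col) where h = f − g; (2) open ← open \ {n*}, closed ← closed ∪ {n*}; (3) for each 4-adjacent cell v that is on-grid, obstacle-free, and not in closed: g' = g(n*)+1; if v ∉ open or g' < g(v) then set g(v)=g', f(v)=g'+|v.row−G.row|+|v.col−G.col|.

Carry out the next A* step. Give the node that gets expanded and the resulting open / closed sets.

expanded=(4,4); open=[(3,4) g=2 f=6, (4,3) g=2 f=8, (4,5) g=2 f=6, (5,3) g=1 f=8, (5,5) g=1 f=6, (6,4) g=1 f=8]; closed=[(4,4), (5,4)]

step 1: expand (4,4) (f=6, h=5) → closed; open now [(3,4) g=2 f=6, (4,3) g=2 f=8, (4,5) g=2 f=6, (5,3) g=1 f=8, (5,5) g=1 f=6, (6,4) g=1 f=8]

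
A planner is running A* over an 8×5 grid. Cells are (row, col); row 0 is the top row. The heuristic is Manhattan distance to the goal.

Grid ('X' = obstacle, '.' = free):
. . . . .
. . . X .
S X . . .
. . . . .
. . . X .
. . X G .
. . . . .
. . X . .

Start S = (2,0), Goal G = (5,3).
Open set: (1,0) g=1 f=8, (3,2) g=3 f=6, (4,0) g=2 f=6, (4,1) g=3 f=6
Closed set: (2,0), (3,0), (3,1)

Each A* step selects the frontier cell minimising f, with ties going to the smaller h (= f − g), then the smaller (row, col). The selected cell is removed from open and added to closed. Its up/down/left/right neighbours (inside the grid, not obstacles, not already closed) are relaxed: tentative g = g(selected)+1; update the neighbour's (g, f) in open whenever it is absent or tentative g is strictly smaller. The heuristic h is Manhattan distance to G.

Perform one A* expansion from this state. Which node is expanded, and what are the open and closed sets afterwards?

step 1: expand (3,2) (f=6, h=3) → closed; open now [(1,0) g=1 f=8, (2,2) g=4 f=8, (3,3) g=4 f=6, (4,0) g=2 f=6, (4,1) g=3 f=6, (4,2) g=4 f=6]

expanded=(3,2); open=[(1,0) g=1 f=8, (2,2) g=4 f=8, (3,3) g=4 f=6, (4,0) g=2 f=6, (4,1) g=3 f=6, (4,2) g=4 f=6]; closed=[(2,0), (3,0), (3,1), (3,2)]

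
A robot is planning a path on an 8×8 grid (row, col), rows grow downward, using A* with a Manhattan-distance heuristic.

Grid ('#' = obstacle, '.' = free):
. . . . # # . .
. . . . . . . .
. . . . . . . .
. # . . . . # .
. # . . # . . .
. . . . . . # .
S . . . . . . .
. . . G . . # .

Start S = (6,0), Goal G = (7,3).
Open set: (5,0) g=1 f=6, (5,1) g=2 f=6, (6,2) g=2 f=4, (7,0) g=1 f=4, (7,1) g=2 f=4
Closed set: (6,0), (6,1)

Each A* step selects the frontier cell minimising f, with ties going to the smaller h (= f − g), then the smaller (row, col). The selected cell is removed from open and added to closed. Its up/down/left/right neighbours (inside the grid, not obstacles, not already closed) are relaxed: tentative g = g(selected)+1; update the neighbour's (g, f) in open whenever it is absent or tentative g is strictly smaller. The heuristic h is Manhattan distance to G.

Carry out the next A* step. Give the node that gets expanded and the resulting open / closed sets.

step 1: expand (6,2) (f=4, h=2) → closed; open now [(5,0) g=1 f=6, (5,1) g=2 f=6, (5,2) g=3 f=6, (6,3) g=3 f=4, (7,0) g=1 f=4, (7,1) g=2 f=4, (7,2) g=3 f=4]

expanded=(6,2); open=[(5,0) g=1 f=6, (5,1) g=2 f=6, (5,2) g=3 f=6, (6,3) g=3 f=4, (7,0) g=1 f=4, (7,1) g=2 f=4, (7,2) g=3 f=4]; closed=[(6,0), (6,1), (6,2)]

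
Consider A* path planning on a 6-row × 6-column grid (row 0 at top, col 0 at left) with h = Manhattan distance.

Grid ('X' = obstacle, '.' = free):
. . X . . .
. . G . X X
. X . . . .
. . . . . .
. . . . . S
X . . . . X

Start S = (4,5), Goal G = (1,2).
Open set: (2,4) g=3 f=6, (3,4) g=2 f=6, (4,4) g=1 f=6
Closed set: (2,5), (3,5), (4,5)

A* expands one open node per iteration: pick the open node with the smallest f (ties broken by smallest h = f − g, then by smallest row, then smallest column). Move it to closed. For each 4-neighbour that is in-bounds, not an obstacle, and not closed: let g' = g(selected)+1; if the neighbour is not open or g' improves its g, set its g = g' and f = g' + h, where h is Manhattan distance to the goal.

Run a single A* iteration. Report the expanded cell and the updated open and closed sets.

step 1: expand (2,4) (f=6, h=3) → closed; open now [(2,3) g=4 f=6, (3,4) g=2 f=6, (4,4) g=1 f=6]

expanded=(2,4); open=[(2,3) g=4 f=6, (3,4) g=2 f=6, (4,4) g=1 f=6]; closed=[(2,4), (2,5), (3,5), (4,5)]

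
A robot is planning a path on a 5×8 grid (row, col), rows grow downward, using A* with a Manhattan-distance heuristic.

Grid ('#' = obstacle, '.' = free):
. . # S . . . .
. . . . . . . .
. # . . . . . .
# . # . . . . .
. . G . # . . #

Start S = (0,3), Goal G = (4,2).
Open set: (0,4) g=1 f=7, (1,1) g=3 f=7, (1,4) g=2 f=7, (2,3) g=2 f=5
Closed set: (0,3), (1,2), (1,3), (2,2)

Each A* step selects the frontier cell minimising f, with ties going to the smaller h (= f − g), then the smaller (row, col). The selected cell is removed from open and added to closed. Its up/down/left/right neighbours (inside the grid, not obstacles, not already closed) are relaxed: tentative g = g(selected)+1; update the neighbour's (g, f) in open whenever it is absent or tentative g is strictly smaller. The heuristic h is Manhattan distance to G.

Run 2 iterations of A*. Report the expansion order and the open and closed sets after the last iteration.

order=[(2,3) → (3,3)]; open=[(0,4) g=1 f=7, (1,1) g=3 f=7, (1,4) g=2 f=7, (2,4) g=3 f=7, (3,4) g=4 f=7, (4,3) g=4 f=5]; closed=[(0,3), (1,2), (1,3), (2,2), (2,3), (3,3)]

step 1: expand (2,3) (f=5, h=3) → closed; open now [(0,4) g=1 f=7, (1,1) g=3 f=7, (1,4) g=2 f=7, (2,4) g=3 f=7, (3,3) g=3 f=5]
step 2: expand (3,3) (f=5, h=2) → closed; open now [(0,4) g=1 f=7, (1,1) g=3 f=7, (1,4) g=2 f=7, (2,4) g=3 f=7, (3,4) g=4 f=7, (4,3) g=4 f=5]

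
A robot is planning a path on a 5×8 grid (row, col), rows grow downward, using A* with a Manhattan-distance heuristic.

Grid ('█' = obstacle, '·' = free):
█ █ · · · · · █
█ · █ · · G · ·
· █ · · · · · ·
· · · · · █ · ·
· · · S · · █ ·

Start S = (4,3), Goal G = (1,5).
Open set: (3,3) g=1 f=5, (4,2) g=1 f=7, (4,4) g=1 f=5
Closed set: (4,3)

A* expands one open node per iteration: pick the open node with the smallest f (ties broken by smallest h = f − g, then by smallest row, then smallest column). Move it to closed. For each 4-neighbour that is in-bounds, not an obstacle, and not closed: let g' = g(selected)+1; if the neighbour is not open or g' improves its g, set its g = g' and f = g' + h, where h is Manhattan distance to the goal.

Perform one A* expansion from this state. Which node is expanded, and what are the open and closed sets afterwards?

step 1: expand (3,3) (f=5, h=4) → closed; open now [(2,3) g=2 f=5, (3,2) g=2 f=7, (3,4) g=2 f=5, (4,2) g=1 f=7, (4,4) g=1 f=5]

expanded=(3,3); open=[(2,3) g=2 f=5, (3,2) g=2 f=7, (3,4) g=2 f=5, (4,2) g=1 f=7, (4,4) g=1 f=5]; closed=[(3,3), (4,3)]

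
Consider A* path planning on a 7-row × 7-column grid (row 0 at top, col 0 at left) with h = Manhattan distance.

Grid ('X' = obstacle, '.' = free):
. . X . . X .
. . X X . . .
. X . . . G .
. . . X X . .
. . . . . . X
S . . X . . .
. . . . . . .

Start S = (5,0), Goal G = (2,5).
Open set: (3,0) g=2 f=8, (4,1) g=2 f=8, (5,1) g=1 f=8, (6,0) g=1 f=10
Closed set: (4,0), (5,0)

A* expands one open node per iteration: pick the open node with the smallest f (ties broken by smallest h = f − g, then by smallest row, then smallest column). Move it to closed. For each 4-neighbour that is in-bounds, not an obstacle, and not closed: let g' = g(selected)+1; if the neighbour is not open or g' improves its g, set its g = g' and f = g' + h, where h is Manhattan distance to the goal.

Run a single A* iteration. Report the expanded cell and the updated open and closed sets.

expanded=(3,0); open=[(2,0) g=3 f=8, (3,1) g=3 f=8, (4,1) g=2 f=8, (5,1) g=1 f=8, (6,0) g=1 f=10]; closed=[(3,0), (4,0), (5,0)]

step 1: expand (3,0) (f=8, h=6) → closed; open now [(2,0) g=3 f=8, (3,1) g=3 f=8, (4,1) g=2 f=8, (5,1) g=1 f=8, (6,0) g=1 f=10]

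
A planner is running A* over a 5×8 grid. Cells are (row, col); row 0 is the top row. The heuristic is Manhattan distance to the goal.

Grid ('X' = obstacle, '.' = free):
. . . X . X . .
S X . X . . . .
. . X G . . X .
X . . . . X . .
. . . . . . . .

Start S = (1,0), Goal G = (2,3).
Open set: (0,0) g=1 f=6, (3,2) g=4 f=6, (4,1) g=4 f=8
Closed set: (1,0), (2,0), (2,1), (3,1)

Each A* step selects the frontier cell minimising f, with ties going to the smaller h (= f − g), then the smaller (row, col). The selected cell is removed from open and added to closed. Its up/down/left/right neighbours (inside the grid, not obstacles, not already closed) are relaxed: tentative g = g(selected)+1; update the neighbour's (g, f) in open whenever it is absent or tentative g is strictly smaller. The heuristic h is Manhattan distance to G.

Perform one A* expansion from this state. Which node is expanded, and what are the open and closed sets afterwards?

expanded=(3,2); open=[(0,0) g=1 f=6, (3,3) g=5 f=6, (4,1) g=4 f=8, (4,2) g=5 f=8]; closed=[(1,0), (2,0), (2,1), (3,1), (3,2)]

step 1: expand (3,2) (f=6, h=2) → closed; open now [(0,0) g=1 f=6, (3,3) g=5 f=6, (4,1) g=4 f=8, (4,2) g=5 f=8]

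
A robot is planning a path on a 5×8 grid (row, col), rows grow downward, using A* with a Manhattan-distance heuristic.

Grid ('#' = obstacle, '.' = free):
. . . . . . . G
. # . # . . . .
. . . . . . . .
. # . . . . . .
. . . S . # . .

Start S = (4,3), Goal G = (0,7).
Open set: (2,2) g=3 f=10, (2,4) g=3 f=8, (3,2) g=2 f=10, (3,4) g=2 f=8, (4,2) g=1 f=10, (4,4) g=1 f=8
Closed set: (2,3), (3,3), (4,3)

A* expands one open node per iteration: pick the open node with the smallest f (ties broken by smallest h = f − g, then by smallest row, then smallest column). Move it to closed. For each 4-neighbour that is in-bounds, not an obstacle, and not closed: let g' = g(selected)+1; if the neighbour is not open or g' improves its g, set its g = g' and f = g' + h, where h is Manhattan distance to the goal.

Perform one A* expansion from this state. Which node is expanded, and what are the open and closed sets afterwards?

expanded=(2,4); open=[(1,4) g=4 f=8, (2,2) g=3 f=10, (2,5) g=4 f=8, (3,2) g=2 f=10, (3,4) g=2 f=8, (4,2) g=1 f=10, (4,4) g=1 f=8]; closed=[(2,3), (2,4), (3,3), (4,3)]

step 1: expand (2,4) (f=8, h=5) → closed; open now [(1,4) g=4 f=8, (2,2) g=3 f=10, (2,5) g=4 f=8, (3,2) g=2 f=10, (3,4) g=2 f=8, (4,2) g=1 f=10, (4,4) g=1 f=8]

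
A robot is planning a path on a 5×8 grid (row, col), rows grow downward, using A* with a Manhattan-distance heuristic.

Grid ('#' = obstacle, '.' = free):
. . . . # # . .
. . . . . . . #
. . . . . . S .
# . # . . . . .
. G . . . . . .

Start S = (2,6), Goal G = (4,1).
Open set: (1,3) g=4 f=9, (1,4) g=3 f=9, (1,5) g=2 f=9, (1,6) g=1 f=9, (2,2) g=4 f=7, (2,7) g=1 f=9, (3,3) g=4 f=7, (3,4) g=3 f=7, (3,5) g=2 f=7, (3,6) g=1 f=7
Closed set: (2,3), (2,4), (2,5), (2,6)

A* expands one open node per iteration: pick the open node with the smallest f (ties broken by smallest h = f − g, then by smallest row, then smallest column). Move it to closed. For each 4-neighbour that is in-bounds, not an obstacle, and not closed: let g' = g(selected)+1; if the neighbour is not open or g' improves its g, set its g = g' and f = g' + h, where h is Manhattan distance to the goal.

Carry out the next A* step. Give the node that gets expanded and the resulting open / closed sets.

step 1: expand (2,2) (f=7, h=3) → closed; open now [(1,2) g=5 f=9, (1,3) g=4 f=9, (1,4) g=3 f=9, (1,5) g=2 f=9, (1,6) g=1 f=9, (2,1) g=5 f=7, (2,7) g=1 f=9, (3,3) g=4 f=7, (3,4) g=3 f=7, (3,5) g=2 f=7, (3,6) g=1 f=7]

expanded=(2,2); open=[(1,2) g=5 f=9, (1,3) g=4 f=9, (1,4) g=3 f=9, (1,5) g=2 f=9, (1,6) g=1 f=9, (2,1) g=5 f=7, (2,7) g=1 f=9, (3,3) g=4 f=7, (3,4) g=3 f=7, (3,5) g=2 f=7, (3,6) g=1 f=7]; closed=[(2,2), (2,3), (2,4), (2,5), (2,6)]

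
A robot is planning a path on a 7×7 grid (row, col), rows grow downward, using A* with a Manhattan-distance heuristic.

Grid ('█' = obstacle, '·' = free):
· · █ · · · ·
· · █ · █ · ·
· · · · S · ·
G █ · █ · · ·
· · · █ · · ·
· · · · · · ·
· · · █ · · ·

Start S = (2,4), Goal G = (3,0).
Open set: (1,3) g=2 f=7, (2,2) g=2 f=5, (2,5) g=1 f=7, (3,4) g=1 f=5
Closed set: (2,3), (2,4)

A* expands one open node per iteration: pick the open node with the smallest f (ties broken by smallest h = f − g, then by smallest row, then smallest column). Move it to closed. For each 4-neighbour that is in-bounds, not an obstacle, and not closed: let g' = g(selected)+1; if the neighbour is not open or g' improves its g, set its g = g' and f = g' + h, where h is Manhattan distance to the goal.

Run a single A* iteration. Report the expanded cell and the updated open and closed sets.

step 1: expand (2,2) (f=5, h=3) → closed; open now [(1,3) g=2 f=7, (2,1) g=3 f=5, (2,5) g=1 f=7, (3,2) g=3 f=5, (3,4) g=1 f=5]

expanded=(2,2); open=[(1,3) g=2 f=7, (2,1) g=3 f=5, (2,5) g=1 f=7, (3,2) g=3 f=5, (3,4) g=1 f=5]; closed=[(2,2), (2,3), (2,4)]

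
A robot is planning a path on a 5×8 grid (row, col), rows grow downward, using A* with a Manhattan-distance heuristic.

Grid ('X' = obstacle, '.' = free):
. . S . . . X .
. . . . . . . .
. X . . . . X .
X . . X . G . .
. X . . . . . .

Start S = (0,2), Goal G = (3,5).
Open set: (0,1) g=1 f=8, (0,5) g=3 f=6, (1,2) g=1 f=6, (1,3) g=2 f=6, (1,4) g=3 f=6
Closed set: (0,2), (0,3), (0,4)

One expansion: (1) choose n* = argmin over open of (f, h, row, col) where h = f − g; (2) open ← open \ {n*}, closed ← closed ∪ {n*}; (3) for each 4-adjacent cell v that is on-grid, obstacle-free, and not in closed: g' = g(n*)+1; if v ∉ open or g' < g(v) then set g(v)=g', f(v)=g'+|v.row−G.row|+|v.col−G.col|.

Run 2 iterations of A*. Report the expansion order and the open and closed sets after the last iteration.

order=[(0,5) → (1,5)]; open=[(0,1) g=1 f=8, (1,2) g=1 f=6, (1,3) g=2 f=6, (1,4) g=3 f=6, (1,6) g=5 f=8, (2,5) g=5 f=6]; closed=[(0,2), (0,3), (0,4), (0,5), (1,5)]

step 1: expand (0,5) (f=6, h=3) → closed; open now [(0,1) g=1 f=8, (1,2) g=1 f=6, (1,3) g=2 f=6, (1,4) g=3 f=6, (1,5) g=4 f=6]
step 2: expand (1,5) (f=6, h=2) → closed; open now [(0,1) g=1 f=8, (1,2) g=1 f=6, (1,3) g=2 f=6, (1,4) g=3 f=6, (1,6) g=5 f=8, (2,5) g=5 f=6]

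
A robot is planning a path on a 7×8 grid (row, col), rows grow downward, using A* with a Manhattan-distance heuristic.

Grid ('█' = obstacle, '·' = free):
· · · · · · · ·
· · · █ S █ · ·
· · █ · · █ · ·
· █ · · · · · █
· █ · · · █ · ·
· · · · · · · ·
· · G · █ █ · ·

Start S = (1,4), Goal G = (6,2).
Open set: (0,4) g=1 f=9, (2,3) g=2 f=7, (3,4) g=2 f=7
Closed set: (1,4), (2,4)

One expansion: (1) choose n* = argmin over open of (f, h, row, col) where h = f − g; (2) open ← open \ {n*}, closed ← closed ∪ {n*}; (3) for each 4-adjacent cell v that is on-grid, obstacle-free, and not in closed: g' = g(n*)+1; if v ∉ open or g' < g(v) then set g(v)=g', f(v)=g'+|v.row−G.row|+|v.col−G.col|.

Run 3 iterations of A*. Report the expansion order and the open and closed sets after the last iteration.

step 1: expand (2,3) (f=7, h=5) → closed; open now [(0,4) g=1 f=9, (3,3) g=3 f=7, (3,4) g=2 f=7]
step 2: expand (3,3) (f=7, h=4) → closed; open now [(0,4) g=1 f=9, (3,2) g=4 f=7, (3,4) g=2 f=7, (4,3) g=4 f=7]
step 3: expand (3,2) (f=7, h=3) → closed; open now [(0,4) g=1 f=9, (3,4) g=2 f=7, (4,2) g=5 f=7, (4,3) g=4 f=7]

order=[(2,3) → (3,3) → (3,2)]; open=[(0,4) g=1 f=9, (3,4) g=2 f=7, (4,2) g=5 f=7, (4,3) g=4 f=7]; closed=[(1,4), (2,3), (2,4), (3,2), (3,3)]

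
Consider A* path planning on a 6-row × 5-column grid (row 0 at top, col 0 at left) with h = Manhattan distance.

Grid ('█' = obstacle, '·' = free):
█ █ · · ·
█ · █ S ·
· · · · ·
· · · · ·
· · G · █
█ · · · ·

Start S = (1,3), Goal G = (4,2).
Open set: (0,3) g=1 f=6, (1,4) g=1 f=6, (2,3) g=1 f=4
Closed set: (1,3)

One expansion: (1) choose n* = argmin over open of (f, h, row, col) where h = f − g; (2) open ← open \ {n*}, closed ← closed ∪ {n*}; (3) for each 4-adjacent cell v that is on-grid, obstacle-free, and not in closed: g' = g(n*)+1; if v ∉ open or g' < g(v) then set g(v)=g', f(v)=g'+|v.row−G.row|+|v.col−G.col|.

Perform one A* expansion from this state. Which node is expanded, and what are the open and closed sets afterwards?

step 1: expand (2,3) (f=4, h=3) → closed; open now [(0,3) g=1 f=6, (1,4) g=1 f=6, (2,2) g=2 f=4, (2,4) g=2 f=6, (3,3) g=2 f=4]

expanded=(2,3); open=[(0,3) g=1 f=6, (1,4) g=1 f=6, (2,2) g=2 f=4, (2,4) g=2 f=6, (3,3) g=2 f=4]; closed=[(1,3), (2,3)]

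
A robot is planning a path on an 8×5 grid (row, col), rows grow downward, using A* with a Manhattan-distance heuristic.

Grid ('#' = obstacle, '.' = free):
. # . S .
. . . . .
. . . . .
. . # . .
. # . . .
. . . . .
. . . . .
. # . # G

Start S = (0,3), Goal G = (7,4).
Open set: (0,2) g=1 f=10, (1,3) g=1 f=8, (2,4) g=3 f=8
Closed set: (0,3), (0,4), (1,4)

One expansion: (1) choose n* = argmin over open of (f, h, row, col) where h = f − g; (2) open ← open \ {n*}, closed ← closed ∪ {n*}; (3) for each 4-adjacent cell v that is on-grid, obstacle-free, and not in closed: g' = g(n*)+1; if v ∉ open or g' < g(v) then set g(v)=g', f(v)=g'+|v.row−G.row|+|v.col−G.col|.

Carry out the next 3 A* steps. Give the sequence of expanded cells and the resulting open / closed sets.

order=[(2,4) → (3,4) → (4,4)]; open=[(0,2) g=1 f=10, (1,3) g=1 f=8, (2,3) g=4 f=10, (3,3) g=5 f=10, (4,3) g=6 f=10, (5,4) g=6 f=8]; closed=[(0,3), (0,4), (1,4), (2,4), (3,4), (4,4)]

step 1: expand (2,4) (f=8, h=5) → closed; open now [(0,2) g=1 f=10, (1,3) g=1 f=8, (2,3) g=4 f=10, (3,4) g=4 f=8]
step 2: expand (3,4) (f=8, h=4) → closed; open now [(0,2) g=1 f=10, (1,3) g=1 f=8, (2,3) g=4 f=10, (3,3) g=5 f=10, (4,4) g=5 f=8]
step 3: expand (4,4) (f=8, h=3) → closed; open now [(0,2) g=1 f=10, (1,3) g=1 f=8, (2,3) g=4 f=10, (3,3) g=5 f=10, (4,3) g=6 f=10, (5,4) g=6 f=8]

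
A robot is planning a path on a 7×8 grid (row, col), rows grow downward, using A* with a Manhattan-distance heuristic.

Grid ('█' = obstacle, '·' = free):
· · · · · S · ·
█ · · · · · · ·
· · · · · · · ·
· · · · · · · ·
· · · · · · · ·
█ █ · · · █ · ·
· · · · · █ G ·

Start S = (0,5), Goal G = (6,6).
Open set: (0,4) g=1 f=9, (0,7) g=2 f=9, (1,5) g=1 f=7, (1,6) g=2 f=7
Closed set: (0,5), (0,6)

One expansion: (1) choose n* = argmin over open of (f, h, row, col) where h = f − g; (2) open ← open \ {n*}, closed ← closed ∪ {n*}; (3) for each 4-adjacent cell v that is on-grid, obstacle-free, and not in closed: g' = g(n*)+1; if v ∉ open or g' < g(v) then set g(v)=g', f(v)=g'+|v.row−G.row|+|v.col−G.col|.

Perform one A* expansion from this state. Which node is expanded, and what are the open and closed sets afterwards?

expanded=(1,6); open=[(0,4) g=1 f=9, (0,7) g=2 f=9, (1,5) g=1 f=7, (1,7) g=3 f=9, (2,6) g=3 f=7]; closed=[(0,5), (0,6), (1,6)]

step 1: expand (1,6) (f=7, h=5) → closed; open now [(0,4) g=1 f=9, (0,7) g=2 f=9, (1,5) g=1 f=7, (1,7) g=3 f=9, (2,6) g=3 f=7]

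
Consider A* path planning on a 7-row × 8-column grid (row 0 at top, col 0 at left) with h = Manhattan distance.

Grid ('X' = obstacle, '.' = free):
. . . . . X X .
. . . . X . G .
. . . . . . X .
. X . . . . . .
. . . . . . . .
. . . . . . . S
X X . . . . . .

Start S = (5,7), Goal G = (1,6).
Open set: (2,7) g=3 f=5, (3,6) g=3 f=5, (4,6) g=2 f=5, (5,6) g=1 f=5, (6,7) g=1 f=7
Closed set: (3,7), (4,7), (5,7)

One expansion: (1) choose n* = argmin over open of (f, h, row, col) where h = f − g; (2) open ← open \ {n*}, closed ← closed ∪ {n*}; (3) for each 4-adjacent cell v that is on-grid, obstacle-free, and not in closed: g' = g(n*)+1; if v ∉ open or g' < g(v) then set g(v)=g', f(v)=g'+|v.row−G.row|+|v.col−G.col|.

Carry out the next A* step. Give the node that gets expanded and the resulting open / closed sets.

expanded=(2,7); open=[(1,7) g=4 f=5, (3,6) g=3 f=5, (4,6) g=2 f=5, (5,6) g=1 f=5, (6,7) g=1 f=7]; closed=[(2,7), (3,7), (4,7), (5,7)]

step 1: expand (2,7) (f=5, h=2) → closed; open now [(1,7) g=4 f=5, (3,6) g=3 f=5, (4,6) g=2 f=5, (5,6) g=1 f=5, (6,7) g=1 f=7]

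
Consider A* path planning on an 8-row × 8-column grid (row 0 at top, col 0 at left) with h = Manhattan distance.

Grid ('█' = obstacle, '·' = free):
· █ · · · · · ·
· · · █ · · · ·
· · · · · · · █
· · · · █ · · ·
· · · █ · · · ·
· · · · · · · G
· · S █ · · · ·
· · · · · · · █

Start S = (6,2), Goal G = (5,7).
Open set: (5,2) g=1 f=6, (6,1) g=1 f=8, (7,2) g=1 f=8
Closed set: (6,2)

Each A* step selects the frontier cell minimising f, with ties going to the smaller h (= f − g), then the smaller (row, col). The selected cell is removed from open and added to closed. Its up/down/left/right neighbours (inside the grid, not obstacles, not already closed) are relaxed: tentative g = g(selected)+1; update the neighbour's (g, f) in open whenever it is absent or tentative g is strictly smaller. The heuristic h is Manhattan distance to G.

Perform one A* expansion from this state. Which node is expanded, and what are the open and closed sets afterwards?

expanded=(5,2); open=[(4,2) g=2 f=8, (5,1) g=2 f=8, (5,3) g=2 f=6, (6,1) g=1 f=8, (7,2) g=1 f=8]; closed=[(5,2), (6,2)]

step 1: expand (5,2) (f=6, h=5) → closed; open now [(4,2) g=2 f=8, (5,1) g=2 f=8, (5,3) g=2 f=6, (6,1) g=1 f=8, (7,2) g=1 f=8]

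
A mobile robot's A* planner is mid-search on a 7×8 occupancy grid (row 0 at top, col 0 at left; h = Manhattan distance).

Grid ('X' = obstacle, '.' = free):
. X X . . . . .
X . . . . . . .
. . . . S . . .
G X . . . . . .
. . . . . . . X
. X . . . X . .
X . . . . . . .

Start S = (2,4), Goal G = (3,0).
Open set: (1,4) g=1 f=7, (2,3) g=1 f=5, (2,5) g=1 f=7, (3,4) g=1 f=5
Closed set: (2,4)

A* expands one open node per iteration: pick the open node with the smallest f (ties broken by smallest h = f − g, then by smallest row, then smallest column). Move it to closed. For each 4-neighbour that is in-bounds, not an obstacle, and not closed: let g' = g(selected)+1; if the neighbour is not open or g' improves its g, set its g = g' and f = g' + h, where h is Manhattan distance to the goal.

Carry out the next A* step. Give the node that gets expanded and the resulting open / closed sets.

step 1: expand (2,3) (f=5, h=4) → closed; open now [(1,3) g=2 f=7, (1,4) g=1 f=7, (2,2) g=2 f=5, (2,5) g=1 f=7, (3,3) g=2 f=5, (3,4) g=1 f=5]

expanded=(2,3); open=[(1,3) g=2 f=7, (1,4) g=1 f=7, (2,2) g=2 f=5, (2,5) g=1 f=7, (3,3) g=2 f=5, (3,4) g=1 f=5]; closed=[(2,3), (2,4)]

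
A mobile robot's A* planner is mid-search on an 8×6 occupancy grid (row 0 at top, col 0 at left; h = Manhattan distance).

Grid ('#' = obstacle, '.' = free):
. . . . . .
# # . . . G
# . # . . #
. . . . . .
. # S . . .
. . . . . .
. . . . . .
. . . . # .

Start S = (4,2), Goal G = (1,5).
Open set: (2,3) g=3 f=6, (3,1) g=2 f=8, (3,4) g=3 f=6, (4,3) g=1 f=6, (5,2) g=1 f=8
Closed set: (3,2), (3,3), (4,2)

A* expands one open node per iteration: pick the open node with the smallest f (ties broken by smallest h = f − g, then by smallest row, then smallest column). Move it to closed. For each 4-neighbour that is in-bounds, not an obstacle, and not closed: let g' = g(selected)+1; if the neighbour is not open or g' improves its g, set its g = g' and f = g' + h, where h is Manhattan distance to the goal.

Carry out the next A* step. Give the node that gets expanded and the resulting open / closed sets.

expanded=(2,3); open=[(1,3) g=4 f=6, (2,4) g=4 f=6, (3,1) g=2 f=8, (3,4) g=3 f=6, (4,3) g=1 f=6, (5,2) g=1 f=8]; closed=[(2,3), (3,2), (3,3), (4,2)]

step 1: expand (2,3) (f=6, h=3) → closed; open now [(1,3) g=4 f=6, (2,4) g=4 f=6, (3,1) g=2 f=8, (3,4) g=3 f=6, (4,3) g=1 f=6, (5,2) g=1 f=8]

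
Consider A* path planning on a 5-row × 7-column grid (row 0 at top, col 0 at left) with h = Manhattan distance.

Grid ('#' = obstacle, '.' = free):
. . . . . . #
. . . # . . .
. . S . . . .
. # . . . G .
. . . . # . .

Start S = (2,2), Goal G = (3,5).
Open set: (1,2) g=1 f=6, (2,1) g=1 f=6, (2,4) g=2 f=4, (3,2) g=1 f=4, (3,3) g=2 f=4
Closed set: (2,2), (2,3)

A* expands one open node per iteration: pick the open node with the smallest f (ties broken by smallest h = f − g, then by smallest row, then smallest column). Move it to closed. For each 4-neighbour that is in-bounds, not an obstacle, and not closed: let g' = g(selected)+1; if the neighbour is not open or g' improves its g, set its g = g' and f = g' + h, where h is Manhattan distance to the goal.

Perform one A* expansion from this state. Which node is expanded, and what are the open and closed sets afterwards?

step 1: expand (2,4) (f=4, h=2) → closed; open now [(1,2) g=1 f=6, (1,4) g=3 f=6, (2,1) g=1 f=6, (2,5) g=3 f=4, (3,2) g=1 f=4, (3,3) g=2 f=4, (3,4) g=3 f=4]

expanded=(2,4); open=[(1,2) g=1 f=6, (1,4) g=3 f=6, (2,1) g=1 f=6, (2,5) g=3 f=4, (3,2) g=1 f=4, (3,3) g=2 f=4, (3,4) g=3 f=4]; closed=[(2,2), (2,3), (2,4)]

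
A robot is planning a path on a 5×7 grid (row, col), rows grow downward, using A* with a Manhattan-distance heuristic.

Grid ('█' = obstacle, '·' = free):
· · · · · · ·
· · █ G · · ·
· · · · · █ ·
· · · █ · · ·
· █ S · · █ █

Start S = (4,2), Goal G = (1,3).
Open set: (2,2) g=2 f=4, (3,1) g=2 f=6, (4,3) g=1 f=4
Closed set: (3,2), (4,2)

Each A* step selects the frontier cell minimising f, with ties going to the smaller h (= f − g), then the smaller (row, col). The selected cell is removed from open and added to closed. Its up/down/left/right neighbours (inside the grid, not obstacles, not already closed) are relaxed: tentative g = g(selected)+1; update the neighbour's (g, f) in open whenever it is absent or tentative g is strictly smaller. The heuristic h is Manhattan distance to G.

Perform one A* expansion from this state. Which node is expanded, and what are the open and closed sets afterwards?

expanded=(2,2); open=[(2,1) g=3 f=6, (2,3) g=3 f=4, (3,1) g=2 f=6, (4,3) g=1 f=4]; closed=[(2,2), (3,2), (4,2)]

step 1: expand (2,2) (f=4, h=2) → closed; open now [(2,1) g=3 f=6, (2,3) g=3 f=4, (3,1) g=2 f=6, (4,3) g=1 f=4]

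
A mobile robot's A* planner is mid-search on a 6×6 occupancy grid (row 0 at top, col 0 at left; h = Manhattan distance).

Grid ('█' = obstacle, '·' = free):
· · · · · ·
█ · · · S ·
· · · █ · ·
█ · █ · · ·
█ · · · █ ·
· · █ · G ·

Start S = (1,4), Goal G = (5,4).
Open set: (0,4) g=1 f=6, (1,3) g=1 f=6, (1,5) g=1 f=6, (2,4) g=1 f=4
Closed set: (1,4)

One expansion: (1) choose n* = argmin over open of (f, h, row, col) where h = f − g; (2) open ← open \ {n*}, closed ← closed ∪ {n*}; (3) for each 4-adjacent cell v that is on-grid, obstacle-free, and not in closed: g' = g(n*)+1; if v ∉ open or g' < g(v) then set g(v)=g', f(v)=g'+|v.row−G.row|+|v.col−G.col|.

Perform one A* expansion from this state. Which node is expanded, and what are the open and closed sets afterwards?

step 1: expand (2,4) (f=4, h=3) → closed; open now [(0,4) g=1 f=6, (1,3) g=1 f=6, (1,5) g=1 f=6, (2,5) g=2 f=6, (3,4) g=2 f=4]

expanded=(2,4); open=[(0,4) g=1 f=6, (1,3) g=1 f=6, (1,5) g=1 f=6, (2,5) g=2 f=6, (3,4) g=2 f=4]; closed=[(1,4), (2,4)]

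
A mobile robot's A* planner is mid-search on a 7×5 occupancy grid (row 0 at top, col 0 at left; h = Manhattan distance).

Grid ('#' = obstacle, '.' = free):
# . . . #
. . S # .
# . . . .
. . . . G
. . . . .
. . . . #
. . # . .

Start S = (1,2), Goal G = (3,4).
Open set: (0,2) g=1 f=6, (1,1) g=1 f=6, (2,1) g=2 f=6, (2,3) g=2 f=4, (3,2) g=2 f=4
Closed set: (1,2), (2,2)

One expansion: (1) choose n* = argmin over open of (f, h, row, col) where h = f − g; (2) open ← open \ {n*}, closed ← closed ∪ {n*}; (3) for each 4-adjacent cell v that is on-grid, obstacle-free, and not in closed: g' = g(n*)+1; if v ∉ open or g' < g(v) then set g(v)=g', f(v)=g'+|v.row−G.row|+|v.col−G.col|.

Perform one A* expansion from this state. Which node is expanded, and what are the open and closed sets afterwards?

step 1: expand (2,3) (f=4, h=2) → closed; open now [(0,2) g=1 f=6, (1,1) g=1 f=6, (2,1) g=2 f=6, (2,4) g=3 f=4, (3,2) g=2 f=4, (3,3) g=3 f=4]

expanded=(2,3); open=[(0,2) g=1 f=6, (1,1) g=1 f=6, (2,1) g=2 f=6, (2,4) g=3 f=4, (3,2) g=2 f=4, (3,3) g=3 f=4]; closed=[(1,2), (2,2), (2,3)]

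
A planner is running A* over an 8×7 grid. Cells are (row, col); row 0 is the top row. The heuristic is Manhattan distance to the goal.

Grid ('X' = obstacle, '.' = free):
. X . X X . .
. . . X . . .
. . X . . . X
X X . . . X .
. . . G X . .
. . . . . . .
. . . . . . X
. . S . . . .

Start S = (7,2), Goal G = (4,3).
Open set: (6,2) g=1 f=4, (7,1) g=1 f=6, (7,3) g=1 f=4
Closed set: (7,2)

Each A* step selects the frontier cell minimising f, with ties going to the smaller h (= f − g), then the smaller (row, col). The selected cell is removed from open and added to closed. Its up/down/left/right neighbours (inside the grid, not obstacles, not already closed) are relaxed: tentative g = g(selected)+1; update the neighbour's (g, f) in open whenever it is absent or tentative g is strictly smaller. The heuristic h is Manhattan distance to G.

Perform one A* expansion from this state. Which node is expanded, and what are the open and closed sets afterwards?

expanded=(6,2); open=[(5,2) g=2 f=4, (6,1) g=2 f=6, (6,3) g=2 f=4, (7,1) g=1 f=6, (7,3) g=1 f=4]; closed=[(6,2), (7,2)]

step 1: expand (6,2) (f=4, h=3) → closed; open now [(5,2) g=2 f=4, (6,1) g=2 f=6, (6,3) g=2 f=4, (7,1) g=1 f=6, (7,3) g=1 f=4]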